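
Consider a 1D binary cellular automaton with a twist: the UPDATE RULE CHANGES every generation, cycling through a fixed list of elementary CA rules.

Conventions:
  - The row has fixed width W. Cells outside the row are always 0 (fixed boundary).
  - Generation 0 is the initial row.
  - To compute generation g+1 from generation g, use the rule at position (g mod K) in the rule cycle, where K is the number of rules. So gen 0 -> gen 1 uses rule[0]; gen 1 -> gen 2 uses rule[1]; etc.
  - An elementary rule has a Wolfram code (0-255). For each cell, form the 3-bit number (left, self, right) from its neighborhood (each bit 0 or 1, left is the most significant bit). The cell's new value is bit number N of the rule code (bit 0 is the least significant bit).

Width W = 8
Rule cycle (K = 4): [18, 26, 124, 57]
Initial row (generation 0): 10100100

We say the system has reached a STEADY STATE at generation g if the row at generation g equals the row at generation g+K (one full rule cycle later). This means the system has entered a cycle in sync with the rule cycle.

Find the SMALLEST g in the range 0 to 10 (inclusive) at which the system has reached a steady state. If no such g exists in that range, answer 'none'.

Answer: 0

Derivation:
Gen 0: 10100100
Gen 1 (rule 18): 00011010
Gen 2 (rule 26): 00110001
Gen 3 (rule 124): 00111001
Gen 4 (rule 57): 10100100
Gen 5 (rule 18): 00011010
Gen 6 (rule 26): 00110001
Gen 7 (rule 124): 00111001
Gen 8 (rule 57): 10100100
Gen 9 (rule 18): 00011010
Gen 10 (rule 26): 00110001
Gen 11 (rule 124): 00111001
Gen 12 (rule 57): 10100100
Gen 13 (rule 18): 00011010
Gen 14 (rule 26): 00110001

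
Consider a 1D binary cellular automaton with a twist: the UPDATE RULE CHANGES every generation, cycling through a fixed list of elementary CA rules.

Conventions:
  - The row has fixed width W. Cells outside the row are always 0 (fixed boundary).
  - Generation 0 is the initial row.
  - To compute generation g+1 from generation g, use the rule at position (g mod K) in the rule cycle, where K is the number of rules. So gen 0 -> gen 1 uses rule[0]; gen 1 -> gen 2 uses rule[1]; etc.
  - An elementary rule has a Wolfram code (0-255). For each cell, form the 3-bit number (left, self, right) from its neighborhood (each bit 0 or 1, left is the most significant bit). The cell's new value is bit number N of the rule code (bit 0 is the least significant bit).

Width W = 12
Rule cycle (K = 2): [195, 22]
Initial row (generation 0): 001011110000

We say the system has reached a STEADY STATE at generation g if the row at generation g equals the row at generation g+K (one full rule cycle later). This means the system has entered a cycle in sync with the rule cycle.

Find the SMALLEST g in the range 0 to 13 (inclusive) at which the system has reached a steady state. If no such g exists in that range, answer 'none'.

Answer: 8

Derivation:
Gen 0: 001011110000
Gen 1 (rule 195): 110001110111
Gen 2 (rule 22): 001010000000
Gen 3 (rule 195): 110000111111
Gen 4 (rule 22): 001001000000
Gen 5 (rule 195): 110010011111
Gen 6 (rule 22): 001111100000
Gen 7 (rule 195): 110111101111
Gen 8 (rule 22): 000000000000
Gen 9 (rule 195): 111111111111
Gen 10 (rule 22): 000000000000
Gen 11 (rule 195): 111111111111
Gen 12 (rule 22): 000000000000
Gen 13 (rule 195): 111111111111
Gen 14 (rule 22): 000000000000
Gen 15 (rule 195): 111111111111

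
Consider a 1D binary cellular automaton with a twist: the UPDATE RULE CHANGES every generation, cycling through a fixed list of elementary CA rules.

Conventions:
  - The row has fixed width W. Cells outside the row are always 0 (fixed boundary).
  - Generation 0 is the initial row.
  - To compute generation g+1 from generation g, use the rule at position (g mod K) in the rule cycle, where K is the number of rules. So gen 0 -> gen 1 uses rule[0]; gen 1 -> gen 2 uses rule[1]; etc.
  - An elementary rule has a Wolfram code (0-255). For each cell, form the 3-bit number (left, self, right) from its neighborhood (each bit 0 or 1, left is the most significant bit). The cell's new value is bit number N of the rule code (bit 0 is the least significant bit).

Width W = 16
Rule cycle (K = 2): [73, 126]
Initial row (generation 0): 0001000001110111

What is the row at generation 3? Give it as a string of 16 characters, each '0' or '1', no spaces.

Answer: 1010110100000001

Derivation:
Gen 0: 0001000001110111
Gen 1 (rule 73): 1100011101010101
Gen 2 (rule 126): 1110110111111111
Gen 3 (rule 73): 1010110100000001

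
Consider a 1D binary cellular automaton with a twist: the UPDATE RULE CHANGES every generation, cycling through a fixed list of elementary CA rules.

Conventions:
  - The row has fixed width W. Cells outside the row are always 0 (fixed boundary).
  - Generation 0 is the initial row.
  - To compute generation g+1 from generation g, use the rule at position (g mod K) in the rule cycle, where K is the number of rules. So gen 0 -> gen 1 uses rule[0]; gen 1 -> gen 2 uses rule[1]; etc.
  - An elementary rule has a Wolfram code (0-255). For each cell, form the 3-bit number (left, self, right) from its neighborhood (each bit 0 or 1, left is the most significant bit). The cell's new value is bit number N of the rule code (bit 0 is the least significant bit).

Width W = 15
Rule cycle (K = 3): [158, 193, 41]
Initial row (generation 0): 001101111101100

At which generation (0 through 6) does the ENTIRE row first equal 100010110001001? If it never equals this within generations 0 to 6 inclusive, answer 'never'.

Gen 0: 001101111101100
Gen 1 (rule 158): 011001111001010
Gen 2 (rule 193): 001000111000000
Gen 3 (rule 41): 100010100011111
Gen 4 (rule 158): 110110110111110
Gen 5 (rule 193): 010010010011110
Gen 6 (rule 41): 000000000010000

Answer: never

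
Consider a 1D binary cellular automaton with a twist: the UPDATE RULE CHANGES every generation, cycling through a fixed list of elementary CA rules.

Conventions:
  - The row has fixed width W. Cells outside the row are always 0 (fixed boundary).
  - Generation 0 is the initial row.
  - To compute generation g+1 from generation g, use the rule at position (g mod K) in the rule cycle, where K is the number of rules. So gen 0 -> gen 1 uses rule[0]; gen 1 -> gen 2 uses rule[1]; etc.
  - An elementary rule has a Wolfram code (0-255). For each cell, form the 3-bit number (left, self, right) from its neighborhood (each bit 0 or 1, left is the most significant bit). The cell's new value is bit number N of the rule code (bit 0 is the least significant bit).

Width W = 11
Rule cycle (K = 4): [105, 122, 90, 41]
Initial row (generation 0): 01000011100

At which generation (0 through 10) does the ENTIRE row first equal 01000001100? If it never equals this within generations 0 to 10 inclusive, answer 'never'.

Gen 0: 01000011100
Gen 1 (rule 105): 00011010101
Gen 2 (rule 122): 00111101010
Gen 3 (rule 90): 01100100001
Gen 4 (rule 41): 01000001100
Gen 5 (rule 105): 00011101101
Gen 6 (rule 122): 00110111110
Gen 7 (rule 90): 01110100011
Gen 8 (rule 41): 01001001010
Gen 9 (rule 105): 00000000100
Gen 10 (rule 122): 00000001010

Answer: 4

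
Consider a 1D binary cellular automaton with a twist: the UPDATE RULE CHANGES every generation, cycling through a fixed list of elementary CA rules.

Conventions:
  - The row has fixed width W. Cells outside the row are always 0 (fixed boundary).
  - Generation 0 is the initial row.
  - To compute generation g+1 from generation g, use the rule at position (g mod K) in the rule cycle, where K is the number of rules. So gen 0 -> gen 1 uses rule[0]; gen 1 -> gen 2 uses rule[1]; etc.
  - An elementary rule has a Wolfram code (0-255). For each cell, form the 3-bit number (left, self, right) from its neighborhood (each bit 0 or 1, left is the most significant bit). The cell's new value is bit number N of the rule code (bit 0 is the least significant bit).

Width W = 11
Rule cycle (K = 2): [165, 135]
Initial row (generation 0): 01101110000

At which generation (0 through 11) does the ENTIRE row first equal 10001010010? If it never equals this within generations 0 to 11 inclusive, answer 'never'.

Answer: never

Derivation:
Gen 0: 01101110000
Gen 1 (rule 165): 00010100111
Gen 2 (rule 135): 11110101010
Gen 3 (rule 165): 01101111110
Gen 4 (rule 135): 10000111100
Gen 5 (rule 165): 10110011001
Gen 6 (rule 135): 10000100011
Gen 7 (rule 165): 10110101000
Gen 8 (rule 135): 10000101011
Gen 9 (rule 165): 10110111100
Gen 10 (rule 135): 10000011001
Gen 11 (rule 165): 10111000001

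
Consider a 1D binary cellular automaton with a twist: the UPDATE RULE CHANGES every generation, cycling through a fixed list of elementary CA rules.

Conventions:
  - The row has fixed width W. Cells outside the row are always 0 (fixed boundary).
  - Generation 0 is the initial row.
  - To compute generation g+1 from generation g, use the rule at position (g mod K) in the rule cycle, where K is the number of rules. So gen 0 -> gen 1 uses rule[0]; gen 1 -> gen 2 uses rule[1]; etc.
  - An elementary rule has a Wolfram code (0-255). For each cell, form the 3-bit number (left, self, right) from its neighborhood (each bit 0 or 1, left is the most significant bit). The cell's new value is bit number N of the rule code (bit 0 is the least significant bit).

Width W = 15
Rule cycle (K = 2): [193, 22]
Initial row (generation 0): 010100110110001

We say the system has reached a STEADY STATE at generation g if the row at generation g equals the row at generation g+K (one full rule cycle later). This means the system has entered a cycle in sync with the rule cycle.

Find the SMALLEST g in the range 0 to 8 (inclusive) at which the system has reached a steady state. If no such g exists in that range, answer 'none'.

Answer: none

Derivation:
Gen 0: 010100110110001
Gen 1 (rule 193): 000000010010100
Gen 2 (rule 22): 000000111110110
Gen 3 (rule 193): 111110011110010
Gen 4 (rule 22): 000001100001111
Gen 5 (rule 193): 111100101100111
Gen 6 (rule 22): 000011100011000
Gen 7 (rule 193): 111001101001011
Gen 8 (rule 22): 000110001111000
Gen 9 (rule 193): 110010100111011
Gen 10 (rule 22): 001110111000000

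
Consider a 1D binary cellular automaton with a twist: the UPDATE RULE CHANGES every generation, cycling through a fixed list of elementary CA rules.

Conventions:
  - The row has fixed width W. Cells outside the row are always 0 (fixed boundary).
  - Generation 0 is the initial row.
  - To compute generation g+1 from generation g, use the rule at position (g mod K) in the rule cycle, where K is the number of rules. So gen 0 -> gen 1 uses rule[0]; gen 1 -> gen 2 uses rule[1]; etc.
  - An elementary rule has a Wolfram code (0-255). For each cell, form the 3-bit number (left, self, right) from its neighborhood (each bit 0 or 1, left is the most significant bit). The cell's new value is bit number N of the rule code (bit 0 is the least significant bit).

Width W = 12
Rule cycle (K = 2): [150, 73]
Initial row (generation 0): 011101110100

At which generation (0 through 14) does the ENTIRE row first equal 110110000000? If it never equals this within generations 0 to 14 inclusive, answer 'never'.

Gen 0: 011101110100
Gen 1 (rule 150): 101000100110
Gen 2 (rule 73): 000010000110
Gen 3 (rule 150): 000111001001
Gen 4 (rule 73): 110101000000
Gen 5 (rule 150): 000101100000
Gen 6 (rule 73): 110001101111
Gen 7 (rule 150): 001010000110
Gen 8 (rule 73): 100000110110
Gen 9 (rule 150): 110001000001
Gen 10 (rule 73): 110100011100
Gen 11 (rule 150): 000110101010
Gen 12 (rule 73): 110110000000
Gen 13 (rule 150): 000001000000
Gen 14 (rule 73): 111100011111

Answer: 12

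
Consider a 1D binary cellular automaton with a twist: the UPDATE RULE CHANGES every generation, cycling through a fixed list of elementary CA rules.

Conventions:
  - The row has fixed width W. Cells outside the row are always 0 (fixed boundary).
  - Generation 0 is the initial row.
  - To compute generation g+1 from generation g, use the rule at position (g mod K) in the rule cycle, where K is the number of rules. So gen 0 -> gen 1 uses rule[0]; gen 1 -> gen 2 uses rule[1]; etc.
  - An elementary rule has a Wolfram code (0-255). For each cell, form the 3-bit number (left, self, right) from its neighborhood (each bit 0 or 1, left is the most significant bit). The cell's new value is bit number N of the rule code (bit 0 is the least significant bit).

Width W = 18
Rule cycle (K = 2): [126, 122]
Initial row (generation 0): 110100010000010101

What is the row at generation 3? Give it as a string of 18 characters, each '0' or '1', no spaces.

Answer: 110110111111110011

Derivation:
Gen 0: 110100010000010101
Gen 1 (rule 126): 111110111000111111
Gen 2 (rule 122): 100011101101100001
Gen 3 (rule 126): 110110111111110011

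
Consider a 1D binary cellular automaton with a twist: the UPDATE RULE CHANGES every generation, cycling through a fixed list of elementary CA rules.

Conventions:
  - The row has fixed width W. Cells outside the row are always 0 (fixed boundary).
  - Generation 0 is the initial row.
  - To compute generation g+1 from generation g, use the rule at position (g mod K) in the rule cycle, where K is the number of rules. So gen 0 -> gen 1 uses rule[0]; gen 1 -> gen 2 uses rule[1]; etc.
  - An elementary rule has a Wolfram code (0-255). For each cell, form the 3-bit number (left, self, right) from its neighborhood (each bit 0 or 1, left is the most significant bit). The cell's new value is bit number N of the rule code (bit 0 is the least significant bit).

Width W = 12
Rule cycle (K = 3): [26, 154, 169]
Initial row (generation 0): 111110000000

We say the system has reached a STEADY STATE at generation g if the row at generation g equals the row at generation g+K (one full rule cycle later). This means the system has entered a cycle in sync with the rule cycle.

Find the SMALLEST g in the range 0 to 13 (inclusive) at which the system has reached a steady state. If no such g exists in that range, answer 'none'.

Gen 0: 111110000000
Gen 1 (rule 26): 100001000000
Gen 2 (rule 154): 010010100000
Gen 3 (rule 169): 000001001111
Gen 4 (rule 26): 000010111000
Gen 5 (rule 154): 000100110100
Gen 6 (rule 169): 110000101001
Gen 7 (rule 26): 101001000110
Gen 8 (rule 154): 000110101101
Gen 9 (rule 169): 110101011010
Gen 10 (rule 26): 100000010001
Gen 11 (rule 154): 010000101010
Gen 12 (rule 169): 000110010100
Gen 13 (rule 26): 001101100010
Gen 14 (rule 154): 011001010101
Gen 15 (rule 169): 010000101010
Gen 16 (rule 26): 101001000001

Answer: none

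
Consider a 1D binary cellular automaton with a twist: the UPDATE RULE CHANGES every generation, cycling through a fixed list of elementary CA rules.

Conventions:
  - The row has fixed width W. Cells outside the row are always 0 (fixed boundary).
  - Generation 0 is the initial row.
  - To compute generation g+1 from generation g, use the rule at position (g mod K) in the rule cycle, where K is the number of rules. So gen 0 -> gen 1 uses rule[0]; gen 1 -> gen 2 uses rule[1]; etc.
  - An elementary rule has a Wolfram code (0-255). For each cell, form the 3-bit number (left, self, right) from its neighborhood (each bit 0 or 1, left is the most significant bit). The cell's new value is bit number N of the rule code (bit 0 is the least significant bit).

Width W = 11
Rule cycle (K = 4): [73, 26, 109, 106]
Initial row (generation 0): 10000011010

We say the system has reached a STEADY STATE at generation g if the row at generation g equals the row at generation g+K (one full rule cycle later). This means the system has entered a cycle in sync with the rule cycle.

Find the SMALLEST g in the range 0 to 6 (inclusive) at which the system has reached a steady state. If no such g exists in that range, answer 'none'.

Gen 0: 10000011010
Gen 1 (rule 73): 00111011000
Gen 2 (rule 26): 01100010100
Gen 3 (rule 109): 01101011101
Gen 4 (rule 106): 11110110110
Gen 5 (rule 73): 10010110110
Gen 6 (rule 26): 01100100101
Gen 7 (rule 109): 01100100111
Gen 8 (rule 106): 11101001101
Gen 9 (rule 73): 10100001100
Gen 10 (rule 26): 00010011010

Answer: none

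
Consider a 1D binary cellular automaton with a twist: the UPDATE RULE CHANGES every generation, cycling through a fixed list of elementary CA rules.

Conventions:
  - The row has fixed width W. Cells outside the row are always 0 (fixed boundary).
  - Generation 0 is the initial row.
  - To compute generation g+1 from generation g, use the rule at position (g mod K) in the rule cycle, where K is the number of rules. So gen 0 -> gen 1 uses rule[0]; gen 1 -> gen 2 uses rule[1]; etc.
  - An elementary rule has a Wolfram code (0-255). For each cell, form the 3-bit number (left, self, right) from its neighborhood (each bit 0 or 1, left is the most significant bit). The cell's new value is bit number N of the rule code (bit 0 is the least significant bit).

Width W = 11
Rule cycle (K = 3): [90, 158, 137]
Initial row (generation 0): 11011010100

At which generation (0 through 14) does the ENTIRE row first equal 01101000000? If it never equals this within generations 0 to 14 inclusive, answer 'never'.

Answer: 10

Derivation:
Gen 0: 11011010100
Gen 1 (rule 90): 11011000010
Gen 2 (rule 158): 10010100111
Gen 3 (rule 137): 00000000110
Gen 4 (rule 90): 00000001111
Gen 5 (rule 158): 00000011110
Gen 6 (rule 137): 11111011100
Gen 7 (rule 90): 10001010110
Gen 8 (rule 158): 11011010101
Gen 9 (rule 137): 10010000000
Gen 10 (rule 90): 01101000000
Gen 11 (rule 158): 11001100000
Gen 12 (rule 137): 10001001111
Gen 13 (rule 90): 01010111001
Gen 14 (rule 158): 11010110111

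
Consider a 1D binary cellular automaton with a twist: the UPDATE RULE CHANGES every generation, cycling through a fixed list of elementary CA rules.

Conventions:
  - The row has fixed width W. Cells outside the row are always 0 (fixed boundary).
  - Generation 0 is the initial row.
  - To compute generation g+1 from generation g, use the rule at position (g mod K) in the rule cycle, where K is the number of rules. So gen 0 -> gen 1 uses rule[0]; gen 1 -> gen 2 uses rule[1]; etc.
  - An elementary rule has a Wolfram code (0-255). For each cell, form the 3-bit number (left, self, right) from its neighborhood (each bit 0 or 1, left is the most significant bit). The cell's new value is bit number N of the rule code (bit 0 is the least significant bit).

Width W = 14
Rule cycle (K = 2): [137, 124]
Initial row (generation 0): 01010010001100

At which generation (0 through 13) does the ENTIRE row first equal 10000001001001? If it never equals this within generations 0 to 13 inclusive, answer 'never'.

Answer: 9

Derivation:
Gen 0: 01010010001100
Gen 1 (rule 137): 00000000101001
Gen 2 (rule 124): 00000000111101
Gen 3 (rule 137): 11111110111000
Gen 4 (rule 124): 10000011101100
Gen 5 (rule 137): 00111011001001
Gen 6 (rule 124): 00101111101101
Gen 7 (rule 137): 10001111001000
Gen 8 (rule 124): 11001001101100
Gen 9 (rule 137): 10000001001001
Gen 10 (rule 124): 11000001101101
Gen 11 (rule 137): 10011101001000
Gen 12 (rule 124): 11010111101100
Gen 13 (rule 137): 10000111001001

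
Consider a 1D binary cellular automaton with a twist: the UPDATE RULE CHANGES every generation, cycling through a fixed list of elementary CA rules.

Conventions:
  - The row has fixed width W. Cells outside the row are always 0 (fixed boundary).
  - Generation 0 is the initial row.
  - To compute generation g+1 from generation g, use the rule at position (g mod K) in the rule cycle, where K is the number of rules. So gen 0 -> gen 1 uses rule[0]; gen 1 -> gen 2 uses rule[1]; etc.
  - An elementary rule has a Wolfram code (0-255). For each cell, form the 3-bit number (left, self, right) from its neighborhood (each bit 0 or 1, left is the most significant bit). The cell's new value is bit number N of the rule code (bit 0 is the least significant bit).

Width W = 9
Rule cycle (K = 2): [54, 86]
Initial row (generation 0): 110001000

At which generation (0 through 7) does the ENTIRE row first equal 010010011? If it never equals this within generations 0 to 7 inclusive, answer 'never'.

Gen 0: 110001000
Gen 1 (rule 54): 001011100
Gen 2 (rule 86): 011000110
Gen 3 (rule 54): 100101001
Gen 4 (rule 86): 111101111
Gen 5 (rule 54): 000010000
Gen 6 (rule 86): 000111000
Gen 7 (rule 54): 001000100

Answer: never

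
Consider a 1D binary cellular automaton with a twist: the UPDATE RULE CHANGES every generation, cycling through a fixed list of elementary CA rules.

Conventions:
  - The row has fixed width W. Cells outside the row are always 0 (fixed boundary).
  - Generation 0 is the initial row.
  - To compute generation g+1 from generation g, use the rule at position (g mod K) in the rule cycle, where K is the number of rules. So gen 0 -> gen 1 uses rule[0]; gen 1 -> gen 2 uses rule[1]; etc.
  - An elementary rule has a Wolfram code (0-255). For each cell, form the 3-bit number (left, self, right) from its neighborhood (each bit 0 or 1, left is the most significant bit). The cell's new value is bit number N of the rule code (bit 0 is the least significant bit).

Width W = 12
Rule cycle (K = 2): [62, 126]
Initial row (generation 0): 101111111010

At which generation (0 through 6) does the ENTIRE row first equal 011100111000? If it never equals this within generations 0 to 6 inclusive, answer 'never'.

Answer: never

Derivation:
Gen 0: 101111111010
Gen 1 (rule 62): 111000000111
Gen 2 (rule 126): 101100001101
Gen 3 (rule 62): 111010011011
Gen 4 (rule 126): 101111111111
Gen 5 (rule 62): 111000000000
Gen 6 (rule 126): 101100000000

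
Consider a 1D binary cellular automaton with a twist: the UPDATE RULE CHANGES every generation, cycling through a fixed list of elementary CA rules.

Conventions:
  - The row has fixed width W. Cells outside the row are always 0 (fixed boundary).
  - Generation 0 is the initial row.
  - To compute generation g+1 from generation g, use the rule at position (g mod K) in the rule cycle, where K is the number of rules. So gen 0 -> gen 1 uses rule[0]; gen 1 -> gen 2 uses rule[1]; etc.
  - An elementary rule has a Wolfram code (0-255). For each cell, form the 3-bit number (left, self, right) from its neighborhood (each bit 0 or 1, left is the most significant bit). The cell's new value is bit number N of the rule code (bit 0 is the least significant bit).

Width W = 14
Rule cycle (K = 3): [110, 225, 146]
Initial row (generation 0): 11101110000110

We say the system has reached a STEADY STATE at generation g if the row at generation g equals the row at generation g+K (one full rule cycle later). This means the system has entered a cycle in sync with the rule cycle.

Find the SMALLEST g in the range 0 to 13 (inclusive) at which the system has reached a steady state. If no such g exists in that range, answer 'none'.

Gen 0: 11101110000110
Gen 1 (rule 110): 10111010001110
Gen 2 (rule 225): 01011100100110
Gen 3 (rule 146): 10001011011001
Gen 4 (rule 110): 10011111111011
Gen 5 (rule 225): 00001111111101
Gen 6 (rule 146): 00010111111000
Gen 7 (rule 110): 00111100001000
Gen 8 (rule 225): 10011101100011
Gen 9 (rule 146): 01101000010100
Gen 10 (rule 110): 11111000111100
Gen 11 (rule 225): 01111010011101
Gen 12 (rule 146): 10110001101000
Gen 13 (rule 110): 11110011111000
Gen 14 (rule 225): 01110001111011
Gen 15 (rule 146): 10101010110000
Gen 16 (rule 110): 11111111110000

Answer: none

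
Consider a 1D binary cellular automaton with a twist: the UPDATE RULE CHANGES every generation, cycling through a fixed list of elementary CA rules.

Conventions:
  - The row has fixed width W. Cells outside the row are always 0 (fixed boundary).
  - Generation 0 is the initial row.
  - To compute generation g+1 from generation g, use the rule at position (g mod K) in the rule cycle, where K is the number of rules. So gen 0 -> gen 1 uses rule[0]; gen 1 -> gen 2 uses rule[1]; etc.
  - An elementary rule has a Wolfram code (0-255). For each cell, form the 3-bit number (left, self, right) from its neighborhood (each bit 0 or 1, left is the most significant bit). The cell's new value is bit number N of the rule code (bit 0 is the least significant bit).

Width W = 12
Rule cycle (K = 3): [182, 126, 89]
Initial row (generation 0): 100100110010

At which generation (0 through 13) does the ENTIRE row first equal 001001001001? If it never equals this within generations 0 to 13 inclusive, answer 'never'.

Answer: never

Derivation:
Gen 0: 100100110010
Gen 1 (rule 182): 111111001111
Gen 2 (rule 126): 100001111001
Gen 3 (rule 89): 011101001100
Gen 4 (rule 182): 101011110010
Gen 5 (rule 126): 111110011111
Gen 6 (rule 89): 100011010001
Gen 7 (rule 182): 110100111011
Gen 8 (rule 126): 111111101111
Gen 9 (rule 89): 100000101001
Gen 10 (rule 182): 110001111111
Gen 11 (rule 126): 111011000001
Gen 12 (rule 89): 101011111100
Gen 13 (rule 182): 111101111010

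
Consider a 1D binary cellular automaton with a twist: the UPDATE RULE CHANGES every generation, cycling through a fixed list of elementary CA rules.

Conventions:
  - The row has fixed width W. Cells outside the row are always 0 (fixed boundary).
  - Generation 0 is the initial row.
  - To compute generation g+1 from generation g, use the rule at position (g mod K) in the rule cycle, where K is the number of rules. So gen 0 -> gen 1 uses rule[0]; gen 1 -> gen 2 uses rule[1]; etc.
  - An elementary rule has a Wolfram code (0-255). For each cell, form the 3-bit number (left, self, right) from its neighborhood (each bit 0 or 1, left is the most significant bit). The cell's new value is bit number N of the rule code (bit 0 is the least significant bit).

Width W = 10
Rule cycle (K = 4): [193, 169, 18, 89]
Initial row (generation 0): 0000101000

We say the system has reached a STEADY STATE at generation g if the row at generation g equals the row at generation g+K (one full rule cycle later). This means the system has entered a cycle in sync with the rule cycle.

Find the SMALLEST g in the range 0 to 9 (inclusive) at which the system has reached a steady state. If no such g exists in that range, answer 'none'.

Gen 0: 0000101000
Gen 1 (rule 193): 1110000011
Gen 2 (rule 169): 1100111010
Gen 3 (rule 18): 0011000001
Gen 4 (rule 89): 1011111100
Gen 5 (rule 193): 0001111101
Gen 6 (rule 169): 1101111010
Gen 7 (rule 18): 0000000001
Gen 8 (rule 89): 1111111100
Gen 9 (rule 193): 0111111101
Gen 10 (rule 169): 0111111010
Gen 11 (rule 18): 1000000001
Gen 12 (rule 89): 0111111100
Gen 13 (rule 193): 0011111101

Answer: none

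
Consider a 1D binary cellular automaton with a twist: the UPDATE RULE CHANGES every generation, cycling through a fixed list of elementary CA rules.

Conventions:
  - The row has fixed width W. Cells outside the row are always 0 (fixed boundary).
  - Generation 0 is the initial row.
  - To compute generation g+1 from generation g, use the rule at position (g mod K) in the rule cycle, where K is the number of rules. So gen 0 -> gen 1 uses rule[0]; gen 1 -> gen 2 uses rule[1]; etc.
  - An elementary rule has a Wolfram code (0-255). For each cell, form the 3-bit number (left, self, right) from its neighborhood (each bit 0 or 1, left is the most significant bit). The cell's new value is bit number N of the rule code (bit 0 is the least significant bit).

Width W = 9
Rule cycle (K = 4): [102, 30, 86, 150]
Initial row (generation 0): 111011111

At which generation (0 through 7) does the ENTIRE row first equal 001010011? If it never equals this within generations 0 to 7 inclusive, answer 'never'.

Gen 0: 111011111
Gen 1 (rule 102): 001100001
Gen 2 (rule 30): 011010011
Gen 3 (rule 86): 101011101
Gen 4 (rule 150): 101001001
Gen 5 (rule 102): 111011011
Gen 6 (rule 30): 100010010
Gen 7 (rule 86): 110111111

Answer: never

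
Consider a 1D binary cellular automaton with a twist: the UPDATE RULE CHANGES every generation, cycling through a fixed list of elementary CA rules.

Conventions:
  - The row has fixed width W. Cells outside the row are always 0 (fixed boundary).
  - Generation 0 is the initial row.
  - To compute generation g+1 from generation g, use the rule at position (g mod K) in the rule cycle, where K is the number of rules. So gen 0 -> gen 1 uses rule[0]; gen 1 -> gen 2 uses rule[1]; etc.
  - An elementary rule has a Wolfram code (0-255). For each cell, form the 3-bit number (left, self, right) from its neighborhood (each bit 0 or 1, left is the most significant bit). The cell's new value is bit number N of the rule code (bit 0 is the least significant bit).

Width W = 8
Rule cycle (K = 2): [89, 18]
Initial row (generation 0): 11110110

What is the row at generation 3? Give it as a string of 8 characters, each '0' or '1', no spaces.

Answer: 01111111

Derivation:
Gen 0: 11110110
Gen 1 (rule 89): 10010111
Gen 2 (rule 18): 01100000
Gen 3 (rule 89): 01111111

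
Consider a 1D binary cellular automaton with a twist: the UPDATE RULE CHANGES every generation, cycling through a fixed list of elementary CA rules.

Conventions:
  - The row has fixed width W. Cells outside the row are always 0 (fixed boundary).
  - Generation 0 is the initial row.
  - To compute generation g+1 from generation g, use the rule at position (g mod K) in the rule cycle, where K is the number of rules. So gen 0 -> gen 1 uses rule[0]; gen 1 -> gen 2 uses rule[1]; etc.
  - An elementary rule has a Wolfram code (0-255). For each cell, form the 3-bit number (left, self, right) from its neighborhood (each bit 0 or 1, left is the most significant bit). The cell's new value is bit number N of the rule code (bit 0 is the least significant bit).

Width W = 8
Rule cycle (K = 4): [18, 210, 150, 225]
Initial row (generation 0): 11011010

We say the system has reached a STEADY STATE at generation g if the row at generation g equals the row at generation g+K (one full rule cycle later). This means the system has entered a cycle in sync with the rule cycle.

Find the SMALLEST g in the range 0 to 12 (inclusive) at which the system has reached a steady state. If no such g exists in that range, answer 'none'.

Answer: 12

Derivation:
Gen 0: 11011010
Gen 1 (rule 18): 00000001
Gen 2 (rule 210): 00000010
Gen 3 (rule 150): 00000111
Gen 4 (rule 225): 11110011
Gen 5 (rule 18): 00001100
Gen 6 (rule 210): 00010110
Gen 7 (rule 150): 00110001
Gen 8 (rule 225): 10010100
Gen 9 (rule 18): 01100010
Gen 10 (rule 210): 10110101
Gen 11 (rule 150): 10000101
Gen 12 (rule 225): 00110010
Gen 13 (rule 18): 01001101
Gen 14 (rule 210): 10110100
Gen 15 (rule 150): 10000110
Gen 16 (rule 225): 00110010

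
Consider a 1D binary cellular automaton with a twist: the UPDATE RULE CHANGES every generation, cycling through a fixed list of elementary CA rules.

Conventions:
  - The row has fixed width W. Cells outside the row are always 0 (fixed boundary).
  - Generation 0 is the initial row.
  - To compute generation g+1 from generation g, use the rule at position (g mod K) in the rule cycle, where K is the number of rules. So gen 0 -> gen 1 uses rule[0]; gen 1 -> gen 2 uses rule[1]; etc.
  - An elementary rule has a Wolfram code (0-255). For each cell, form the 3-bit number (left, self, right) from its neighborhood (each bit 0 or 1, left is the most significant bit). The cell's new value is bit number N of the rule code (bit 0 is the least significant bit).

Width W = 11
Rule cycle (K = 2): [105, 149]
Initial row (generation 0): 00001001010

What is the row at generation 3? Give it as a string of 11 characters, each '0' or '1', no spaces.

Gen 0: 00001001010
Gen 1 (rule 105): 11100000100
Gen 2 (rule 149): 01011110111
Gen 3 (rule 105): 00110011101

Answer: 00110011101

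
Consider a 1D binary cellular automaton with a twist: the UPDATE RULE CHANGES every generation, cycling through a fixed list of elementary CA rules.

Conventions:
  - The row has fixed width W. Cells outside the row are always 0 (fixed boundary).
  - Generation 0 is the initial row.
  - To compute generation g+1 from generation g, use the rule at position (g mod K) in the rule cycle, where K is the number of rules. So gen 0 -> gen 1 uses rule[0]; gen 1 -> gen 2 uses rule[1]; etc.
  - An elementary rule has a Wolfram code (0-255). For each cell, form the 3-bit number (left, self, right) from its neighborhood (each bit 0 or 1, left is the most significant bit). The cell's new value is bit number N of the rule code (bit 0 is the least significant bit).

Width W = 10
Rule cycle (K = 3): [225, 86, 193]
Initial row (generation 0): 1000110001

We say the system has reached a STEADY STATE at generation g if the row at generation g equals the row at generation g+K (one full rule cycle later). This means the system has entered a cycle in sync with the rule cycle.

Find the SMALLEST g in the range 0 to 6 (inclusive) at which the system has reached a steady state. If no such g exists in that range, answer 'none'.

Gen 0: 1000110001
Gen 1 (rule 225): 0010010100
Gen 2 (rule 86): 0111110110
Gen 3 (rule 193): 0011110010
Gen 4 (rule 225): 1001110000
Gen 5 (rule 86): 1110011000
Gen 6 (rule 193): 0110001011
Gen 7 (rule 225): 0010100101
Gen 8 (rule 86): 0110111101
Gen 9 (rule 193): 0010011100

Answer: none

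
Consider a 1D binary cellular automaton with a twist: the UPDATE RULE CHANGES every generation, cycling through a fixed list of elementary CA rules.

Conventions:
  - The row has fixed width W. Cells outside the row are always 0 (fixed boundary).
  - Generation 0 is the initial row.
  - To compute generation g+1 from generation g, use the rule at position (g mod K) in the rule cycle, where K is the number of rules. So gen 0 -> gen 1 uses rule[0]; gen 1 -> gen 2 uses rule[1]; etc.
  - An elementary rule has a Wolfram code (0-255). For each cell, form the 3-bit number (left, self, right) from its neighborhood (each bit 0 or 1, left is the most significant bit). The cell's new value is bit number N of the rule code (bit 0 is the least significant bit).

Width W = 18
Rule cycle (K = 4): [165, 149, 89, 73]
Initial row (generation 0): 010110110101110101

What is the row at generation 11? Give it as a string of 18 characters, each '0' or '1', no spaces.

Gen 0: 010110110101110101
Gen 1 (rule 165): 011001001110101111
Gen 2 (rule 149): 000101100100100110
Gen 3 (rule 89): 110001110010010111
Gen 4 (rule 73): 110101010000000101
Gen 5 (rule 165): 001111110111110111
Gen 6 (rule 149): 100111100011100010
Gen 7 (rule 89): 010100111010111001
Gen 8 (rule 73): 000000101000101000
Gen 9 (rule 165): 111110111010111011
Gen 10 (rule 149): 011100010010010000
Gen 11 (rule 89): 010111001001001111

Answer: 010111001001001111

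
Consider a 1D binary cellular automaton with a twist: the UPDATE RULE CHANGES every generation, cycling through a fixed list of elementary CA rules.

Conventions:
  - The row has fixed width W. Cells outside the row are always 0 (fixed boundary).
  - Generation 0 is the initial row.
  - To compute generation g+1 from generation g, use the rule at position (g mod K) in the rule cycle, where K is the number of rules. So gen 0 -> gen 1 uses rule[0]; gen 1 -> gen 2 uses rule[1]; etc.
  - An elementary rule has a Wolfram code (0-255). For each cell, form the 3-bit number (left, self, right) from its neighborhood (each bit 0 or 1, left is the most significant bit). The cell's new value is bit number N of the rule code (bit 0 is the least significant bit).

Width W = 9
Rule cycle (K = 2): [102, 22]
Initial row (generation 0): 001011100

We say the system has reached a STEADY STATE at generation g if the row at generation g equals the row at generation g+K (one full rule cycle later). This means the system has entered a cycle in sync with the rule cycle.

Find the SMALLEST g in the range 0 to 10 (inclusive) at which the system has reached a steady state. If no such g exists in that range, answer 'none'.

Gen 0: 001011100
Gen 1 (rule 102): 011100100
Gen 2 (rule 22): 100011110
Gen 3 (rule 102): 100100010
Gen 4 (rule 22): 111110111
Gen 5 (rule 102): 000011001
Gen 6 (rule 22): 000100111
Gen 7 (rule 102): 001101001
Gen 8 (rule 22): 010001111
Gen 9 (rule 102): 110010001
Gen 10 (rule 22): 001111011
Gen 11 (rule 102): 010001101
Gen 12 (rule 22): 111010001

Answer: none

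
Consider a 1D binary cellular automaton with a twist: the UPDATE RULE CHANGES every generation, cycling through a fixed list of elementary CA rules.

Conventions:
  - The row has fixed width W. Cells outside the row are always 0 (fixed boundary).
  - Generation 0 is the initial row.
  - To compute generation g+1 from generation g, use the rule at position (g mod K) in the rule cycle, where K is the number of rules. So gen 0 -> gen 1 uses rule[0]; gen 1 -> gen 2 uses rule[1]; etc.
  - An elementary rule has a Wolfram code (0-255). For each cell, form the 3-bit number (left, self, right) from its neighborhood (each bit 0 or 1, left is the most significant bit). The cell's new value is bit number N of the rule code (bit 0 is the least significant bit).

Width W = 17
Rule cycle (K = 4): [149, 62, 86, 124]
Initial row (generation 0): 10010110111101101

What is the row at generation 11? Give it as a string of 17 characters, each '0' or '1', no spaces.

Answer: 10100000110001110

Derivation:
Gen 0: 10010110111101101
Gen 1 (rule 149): 11010000011000001
Gen 2 (rule 62): 10111000110100011
Gen 3 (rule 86): 10001101010110101
Gen 4 (rule 124): 11001111111111111
Gen 5 (rule 149): 00100111111111110
Gen 6 (rule 62): 01111100000000001
Gen 7 (rule 86): 10000110000000011
Gen 8 (rule 124): 11000111000000011
Gen 9 (rule 149): 00110010111111000
Gen 10 (rule 62): 01101111100000100
Gen 11 (rule 86): 10100000110001110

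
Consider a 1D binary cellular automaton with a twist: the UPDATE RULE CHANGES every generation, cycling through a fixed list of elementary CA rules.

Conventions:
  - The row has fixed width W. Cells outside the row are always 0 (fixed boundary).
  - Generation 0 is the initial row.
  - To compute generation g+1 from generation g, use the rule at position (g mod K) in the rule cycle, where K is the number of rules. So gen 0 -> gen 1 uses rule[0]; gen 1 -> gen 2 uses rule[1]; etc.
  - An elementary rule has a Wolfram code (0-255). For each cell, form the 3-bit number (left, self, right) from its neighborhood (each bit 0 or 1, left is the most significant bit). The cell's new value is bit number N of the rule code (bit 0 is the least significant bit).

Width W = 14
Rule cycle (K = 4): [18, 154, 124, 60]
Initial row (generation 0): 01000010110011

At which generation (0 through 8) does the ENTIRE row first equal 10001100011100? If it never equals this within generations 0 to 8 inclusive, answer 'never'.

Gen 0: 01000010110011
Gen 1 (rule 18): 10100100001100
Gen 2 (rule 154): 00011010011010
Gen 3 (rule 124): 00011111011111
Gen 4 (rule 60): 00010000110000
Gen 5 (rule 18): 00101001001000
Gen 6 (rule 154): 01000110110100
Gen 7 (rule 124): 01100111111110
Gen 8 (rule 60): 01010100000001

Answer: never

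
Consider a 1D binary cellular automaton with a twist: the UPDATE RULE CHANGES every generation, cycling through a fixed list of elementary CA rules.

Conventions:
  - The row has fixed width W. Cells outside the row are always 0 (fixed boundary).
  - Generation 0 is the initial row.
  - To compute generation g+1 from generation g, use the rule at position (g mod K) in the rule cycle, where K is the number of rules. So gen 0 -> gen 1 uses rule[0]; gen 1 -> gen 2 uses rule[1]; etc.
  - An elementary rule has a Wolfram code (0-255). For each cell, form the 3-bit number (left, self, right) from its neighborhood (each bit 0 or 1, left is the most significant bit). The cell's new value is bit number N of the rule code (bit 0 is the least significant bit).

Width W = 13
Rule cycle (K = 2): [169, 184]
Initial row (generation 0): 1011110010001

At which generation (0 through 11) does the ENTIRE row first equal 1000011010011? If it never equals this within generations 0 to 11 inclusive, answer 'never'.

Answer: never

Derivation:
Gen 0: 1011110010001
Gen 1 (rule 169): 0111100000100
Gen 2 (rule 184): 0111010000010
Gen 3 (rule 169): 0110100111000
Gen 4 (rule 184): 0101010110100
Gen 5 (rule 169): 0010101101001
Gen 6 (rule 184): 0001011010100
Gen 7 (rule 169): 1100110101001
Gen 8 (rule 184): 1010101010100
Gen 9 (rule 169): 0101010101001
Gen 10 (rule 184): 0010101010100
Gen 11 (rule 169): 1001010101001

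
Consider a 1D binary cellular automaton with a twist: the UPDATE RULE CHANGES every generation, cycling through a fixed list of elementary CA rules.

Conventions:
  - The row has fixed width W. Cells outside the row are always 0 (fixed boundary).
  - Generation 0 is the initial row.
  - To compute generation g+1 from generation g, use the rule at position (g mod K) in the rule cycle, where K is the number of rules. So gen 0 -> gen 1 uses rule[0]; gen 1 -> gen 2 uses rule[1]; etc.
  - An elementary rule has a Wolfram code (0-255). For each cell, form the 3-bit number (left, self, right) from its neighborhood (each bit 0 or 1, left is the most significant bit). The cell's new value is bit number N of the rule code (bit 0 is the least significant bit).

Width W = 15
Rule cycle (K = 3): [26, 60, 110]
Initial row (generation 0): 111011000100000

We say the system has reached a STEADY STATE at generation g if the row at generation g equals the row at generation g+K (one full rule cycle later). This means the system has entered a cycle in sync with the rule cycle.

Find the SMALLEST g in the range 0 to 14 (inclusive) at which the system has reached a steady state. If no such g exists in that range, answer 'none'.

Gen 0: 111011000100000
Gen 1 (rule 26): 100010101010000
Gen 2 (rule 60): 110011111111000
Gen 3 (rule 110): 110110000001000
Gen 4 (rule 26): 100101000010100
Gen 5 (rule 60): 110111100011110
Gen 6 (rule 110): 111100100110010
Gen 7 (rule 26): 100011011101101
Gen 8 (rule 60): 110010110011011
Gen 9 (rule 110): 110111110111111
Gen 10 (rule 26): 100100000100000
Gen 11 (rule 60): 110110000110000
Gen 12 (rule 110): 111110001110000
Gen 13 (rule 26): 100001011001000
Gen 14 (rule 60): 110001110101100
Gen 15 (rule 110): 110011011111100
Gen 16 (rule 26): 101110010000010
Gen 17 (rule 60): 111001011000011

Answer: none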